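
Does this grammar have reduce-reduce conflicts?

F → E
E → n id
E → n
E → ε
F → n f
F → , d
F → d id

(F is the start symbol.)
No reduce-reduce conflicts

A reduce-reduce conflict occurs when an LR(0) state has two complete items [A → α .] and [B → β .] — both call for a reduction, and with no lookahead the parser cannot choose between them.

Augment with F' → F and build the canonical LR(0) collection (I0 = CLOSURE({[F' → . F]}), then GOTO on every symbol after a dot until no new states appear). It has 10 states:
  I0: { [E → . n id], [E → . n], [E → .], [F → . , d], [F → . E], [F → . d id], [F → . n f], [F' → . F] }  — shift, reduce
  I1: { [F → , . d] }  — shift
  I2: { [F → E .] }  — reduce
  I3: { [F' → F .] }  — accept
  I4: { [F → d . id] }  — shift
  I5: { [E → n . id], [E → n .], [F → n . f] }  — shift, reduce
  I6: { [F → n f .] }  — reduce
  I7: { [E → n id .] }  — reduce
  I8: { [F → d id .] }  — reduce
  I9: { [F → , d .] }  — reduce

No state contains more than one complete item.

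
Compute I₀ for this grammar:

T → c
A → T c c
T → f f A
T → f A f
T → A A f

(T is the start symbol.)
First, augment the grammar with T' → T
I₀ = CLOSURE({ [T' → . T] }):
  [T' → . T] has the dot before T: add [T → . c], [T → . f f A], [T → . f A f], [T → . A A f]
  [T → . A A f] has the dot before A: add [A → . T c c]
No further items can be added.

I₀ = { [A → . T c c], [T → . A A f], [T → . c], [T → . f A f], [T → . f f A], [T' → . T] }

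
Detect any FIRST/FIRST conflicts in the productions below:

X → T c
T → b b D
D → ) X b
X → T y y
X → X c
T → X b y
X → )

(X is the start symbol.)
FIRST sets of the non-terminals at (or reachable through a nullable prefix from) the front of some alternative:
  FIRST(T) = { ')', 'b' }
  FIRST(X) = { ')', 'b' }

Productions for X:
  X → T c: FIRST = { ')', 'b' }
  X → T y y: FIRST = { ')', 'b' }
  X → X c: FIRST = { ')', 'b' }
  X → ): FIRST = { ')' }
Productions for T:
  T → b b D: FIRST = { 'b' }
  T → X b y: FIRST = { ')', 'b' }
D has only one production, so no FIRST/FIRST conflict is possible there.

Conflict for X: X → T c and X → T y y
  Overlap: { ')', 'b' }
Conflict for X: X → T c and X → X c
  Overlap: { ')', 'b' }
Conflict for X: X → T c and X → )
  Overlap: { ')' }
Conflict for X: X → T y y and X → X c
  Overlap: { ')', 'b' }
Conflict for X: X → T y y and X → )
  Overlap: { ')' }
Conflict for X: X → X c and X → )
  Overlap: { ')' }
Conflict for T: T → b b D and T → X b y
  Overlap: { 'b' }

Answer: Yes. X → T c / X → T y y on { ')', 'b' }; X → T c / X → X c on { ')', 'b' }; X → T c / X → ')' on { ')' }; X → T y y / X → X c on { ')', 'b' }; X → T y y / X → ')' on { ')' }; X → X c / X → ')' on { ')' }; T → b b D / T → X b y on { 'b' }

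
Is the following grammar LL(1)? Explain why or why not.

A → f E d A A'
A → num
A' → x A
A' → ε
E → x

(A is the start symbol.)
No. Predict set conflict for A': { 'x' }

A grammar is LL(1) if for each non-terminal N with multiple productions, the predict sets of those productions are pairwise disjoint, where PREDICT(N → α) = (FIRST(α) \ {ε}) ∪ (FOLLOW(N) if α ⇒* ε).

Relevant sets:
  FOLLOW(A') = { $, 'x' }

For A:
  PREDICT(A → f E d A A') = { 'f' }
  PREDICT(A → num) = { 'num' }
For A':
  PREDICT(A' → x A) = { 'x' }
  PREDICT(A' → ε) = { $, 'x' }
E has a single production, so nothing to check there.

Conflict found: Predict set conflict for A': { 'x' }
The grammar is NOT LL(1).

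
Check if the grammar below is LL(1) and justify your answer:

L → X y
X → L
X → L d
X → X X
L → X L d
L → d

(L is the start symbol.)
Relevant sets:
  FIRST(X) = { 'd' }
  FIRST(L) = { 'd' }

For L:
  PREDICT(L → X y) = { 'd' }
  PREDICT(L → X L d) = { 'd' }
  PREDICT(L → d) = { 'd' }
For X:
  PREDICT(X → L) = { 'd' }
  PREDICT(X → L d) = { 'd' }
  PREDICT(X → X X) = { 'd' }

Conflict found: Predict set conflict for L: { 'd' }
The grammar is NOT LL(1).

Answer: No. Predict set conflict for L: { 'd' }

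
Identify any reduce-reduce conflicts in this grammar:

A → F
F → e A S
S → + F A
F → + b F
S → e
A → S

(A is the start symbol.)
No reduce-reduce conflicts

Augment with A' → A and build the canonical LR(0) collection (I0 = CLOSURE({[A' → . A]}), then GOTO on every symbol after a dot until no new states appear). It has 16 states:
  I0: { [A → . F], [A → . S], [A' → . A], [F → . + b F], [F → . e A S], [S → . + F A], [S → . e] }  — shift
  I1: { [F → + . b F], [F → . + b F], [F → . e A S], [S → + . F A] }  — shift
  I2: { [A' → A .] }  — accept
  I3: { [A → F .] }  — reduce
  I4: { [A → S .] }  — reduce
  I5: { [A → . F], [A → . S], [F → . + b F], [F → . e A S], [F → e . A S], [S → . + F A], [S → . e], [S → e .] }  — shift, reduce
  I6: { [F → e A . S], [S → . + F A], [S → . e] }  — shift
  I7: { [F → . + b F], [F → . e A S], [S → + . F A] }  — shift
  I8: { [F → e A S .] }  — reduce
  I9: { [S → e .] }  — reduce
  I10: { [F → + . b F] }  — shift
  I11: { [A → . F], [A → . S], [F → . + b F], [F → . e A S], [S → + F . A], [S → . + F A], [S → . e] }  — shift
  I12: { [A → . F], [A → . S], [F → . + b F], [F → . e A S], [F → e . A S], [S → . + F A], [S → . e] }  — shift
  I13: { [S → + F A .] }  — reduce
  I14: { [F → + b . F], [F → . + b F], [F → . e A S] }  — shift
  I15: { [F → + b F .] }  — reduce

No state contains more than one complete item.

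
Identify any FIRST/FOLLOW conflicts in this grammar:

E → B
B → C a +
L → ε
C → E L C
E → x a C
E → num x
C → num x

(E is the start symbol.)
No FIRST/FOLLOW conflicts.

A FIRST/FOLLOW conflict occurs when a non-terminal N has a nullable alternative N → β (β ⇒* ε) and another alternative N → α with FIRST(α) ∩ FOLLOW(N) ≠ ∅: on such a lookahead the parser cannot decide between expanding α and letting N vanish via β.

Nullable non-terminals: L.
L has a nullable alternative but only one production, so nothing to check.

B, C, E have no nullable alternative, so no FIRST/FOLLOW check is needed there.

No FIRST/FOLLOW conflicts found.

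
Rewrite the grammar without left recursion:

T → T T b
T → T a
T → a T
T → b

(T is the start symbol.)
T is directly left-recursive. The standard transformation for
  A → A α₁ | ... | A α_m | β₁ | ... | β_n
is
  A  → β₁ A' | ... | β_n A'
  A' → α₁ A' | ... | α_m A' | ε

T → a T becomes T → a T T'
T → b becomes T → b T'
T → T T b becomes T' → T b T'
T → T a becomes T' → a T'
Add T' → ε

Resulting grammar:
T → a T T'
T → b T'
T' → T b T'
T' → a T'
T' → ε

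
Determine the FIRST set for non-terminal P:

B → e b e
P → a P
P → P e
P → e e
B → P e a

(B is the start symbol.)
{ 'a', 'e' }

From P → a P:
  - a is a terminal: add 'a' and stop
From P → P e:
  - P is the symbol being defined: contributes nothing new
    P is not nullable, so stop
From P → e e:
  - e is a terminal: add 'e' and stop

Collecting: FIRST(P) = { 'a', 'e' }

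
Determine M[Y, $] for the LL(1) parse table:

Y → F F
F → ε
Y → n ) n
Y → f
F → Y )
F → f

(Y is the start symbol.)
Y → F F

To find M[Y, $], we find productions for Y where $ is in the predict set (PREDICT(N → α) = (FIRST(α) \ {ε}) ∪ (FOLLOW(N) if α ⇒* ε)).

Relevant sets:
  FIRST(F) = { ')', 'f', 'n', ε }
  FOLLOW(Y) = { $, ')' }

Y → F F: PREDICT = { $, ')', 'f', 'n' }
  $ is in predict set, so this production goes in M[Y, $]
Y → n ) n: PREDICT = { 'n' }
Y → f: PREDICT = { 'f' }

M[Y, $] = Y → F F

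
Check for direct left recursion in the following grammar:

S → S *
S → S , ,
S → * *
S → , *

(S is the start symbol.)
Yes, S is left-recursive

Direct left recursion occurs when N → N α for some non-terminal N (the right-hand side begins with the left-hand side itself).

S → S *: LEFT RECURSIVE (starts with S)
S → S , ,: LEFT RECURSIVE (starts with S)
S → * *: starts with '*'
S → , *: starts with ','

The grammar has direct left recursion on: S.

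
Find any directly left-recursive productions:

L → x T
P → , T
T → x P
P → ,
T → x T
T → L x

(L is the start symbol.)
Direct left recursion occurs when N → N α for some non-terminal N (the right-hand side begins with the left-hand side itself).

L → x T: starts with x
P → , T: starts with ','
T → x P: starts with x
P → ,: starts with ','
T → x T: starts with x
T → L x: starts with L

No direct left recursion found.

Answer: No direct left recursion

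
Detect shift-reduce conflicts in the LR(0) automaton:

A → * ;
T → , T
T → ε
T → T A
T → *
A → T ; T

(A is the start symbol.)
A shift-reduce conflict occurs when an LR(0) state has both:
  - a complete (reduce) item [A → α .] (dot at the end), and
  - a shift item [B → β . c γ] (dot before a terminal).

Augment with A' → A and build the canonical LR(0) collection (I0 = CLOSURE({[A' → . A]}), then GOTO on every symbol after a dot until no new states appear). It has 11 states:
  I0: { [A → . * ;], [A → . T ; T], [A' → . A], [T → . *], [T → . , T], [T → . T A], [T → .] }  — shift, reduce
  I1: { [A → * . ;], [T → * .] }  — shift, reduce
  I2: { [T → , . T], [T → . *], [T → . , T], [T → . T A], [T → .] }  — shift, reduce
  I3: { [A' → A .] }  — accept
  I4: { [A → . * ;], [A → . T ; T], [A → T . ; T], [T → . *], [T → . , T], [T → . T A], [T → .], [T → T . A] }  — shift, reduce
  I5: { [A → T ; . T], [T → . *], [T → . , T], [T → . T A], [T → .] }  — shift, reduce
  I6: { [T → T A .] }  — reduce
  I7: { [T → * .] }  — reduce
  I8: { [A → . * ;], [A → . T ; T], [A → T ; T .], [T → . *], [T → . , T], [T → . T A], [T → .], [T → T . A] }  — shift, 2 reduces
  I9: { [A → . * ;], [A → . T ; T], [T → , T .], [T → . *], [T → . , T], [T → . T A], [T → .], [T → T . A] }  — shift, 2 reduces
  I10: { [A → * ; .] }  — reduce

I0 contains reduce item [T → .] and shift items [A → . * ;], [T → . *], [T → . , T] — shift-reduce conflict.
I1 contains reduce item [T → * .] and shift item [A → * . ;] — shift-reduce conflict.
I2 contains reduce item [T → .] and shift items [T → . *], [T → . , T] — shift-reduce conflict.
I4 contains reduce item [T → .] and shift items [A → . * ;], [A → T . ; T], [T → . *], [T → . , T] — shift-reduce conflict.
I5 contains reduce item [T → .] and shift items [T → . *], [T → . , T] — shift-reduce conflict.
I8 contains reduce items [A → T ; T .], [T → .] and shift items [A → . * ;], [T → . *], [T → . , T] — shift-reduce conflict.
I9 contains reduce items [T → .], [T → , T .] and shift items [A → . * ;], [T → . *], [T → . , T] — shift-reduce conflict.

Answer: Yes — I0: [T → .] vs [A → . * ;]; I1: [T → * .] vs [A → * . ;]; I2: [T → .] vs [T → . *]; I4: [T → .] vs [A → . * ;]; I5: [T → .] vs [T → . *]; I8: [A → T ; T .] vs [A → . * ;]; I9: [T → .] vs [A → . * ;]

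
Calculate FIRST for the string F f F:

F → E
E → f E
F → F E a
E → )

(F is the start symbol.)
{ ')', 'f' }

FIRST sets of the non-terminals involved (from the grammar, by fixed-point iteration):
  FIRST(F) = { ')', 'f' }

To compute FIRST(F f F), process the symbols left to right:
Symbol F is a non-terminal. Add FIRST(F) \ {ε} = { ')', 'f' }
F is not nullable (ε ∉ FIRST(F)), so stop here.
FIRST(F f F) = { ')', 'f' }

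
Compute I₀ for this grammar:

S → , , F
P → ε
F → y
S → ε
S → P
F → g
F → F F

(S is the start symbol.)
{ [P → .], [S → . , , F], [S → . P], [S → .], [S' → . S] }

First, augment the grammar with S' → S
I₀ = CLOSURE({ [S' → . S] }):
  [S' → . S] has the dot before S: add [S → . , , F], [S → .], [S → . P]
  [S → . P] has the dot before P: add [P → .]
No further items can be added.

I₀ = { [P → .], [S → . , , F], [S → . P], [S → .], [S' → . S] }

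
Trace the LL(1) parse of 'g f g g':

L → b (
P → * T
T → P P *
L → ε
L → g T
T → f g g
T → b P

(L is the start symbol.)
LL(1) parsing maintains a stack (initially the start symbol over $) and the input. At each step: if the stack top is a terminal, match it against the current input token; if it is a non-terminal N, replace it with the RHS of M[N, lookahead] (the unique production whose predict set contains the lookahead).

Stack is shown with the top on the left.

Stack    Input      Action
--------------------------
L $      g f g g $  output L → g T
g T $    g f g g $  match 'g'
T $      f g g $    output T → f g g
f g g $  f g g $    match 'f'
g g $    g g $      match 'g'
g $      g $        match 'g'
$        $          accept

The string is accepted.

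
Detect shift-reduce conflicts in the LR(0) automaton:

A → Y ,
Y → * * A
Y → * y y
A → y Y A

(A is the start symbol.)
Augment with A' → A and build the canonical LR(0) collection (I0 = CLOSURE({[A' → . A]}), then GOTO on every symbol after a dot until no new states appear). It has 12 states:
  I0: { [A → . Y ,], [A → . y Y A], [A' → . A], [Y → . * * A], [Y → . * y y] }  — shift
  I1: { [Y → * . * A], [Y → * . y y] }  — shift
  I2: { [A' → A .] }  — accept
  I3: { [A → Y . ,] }  — shift
  I4: { [A → y . Y A], [Y → . * * A], [Y → . * y y] }  — shift
  I5: { [A → . Y ,], [A → . y Y A], [A → y Y . A], [Y → . * * A], [Y → . * y y] }  — shift
  I6: { [A → y Y A .] }  — reduce
  I7: { [A → Y , .] }  — reduce
  I8: { [A → . Y ,], [A → . y Y A], [Y → * * . A], [Y → . * * A], [Y → . * y y] }  — shift
  I9: { [Y → * y . y] }  — shift
  I10: { [Y → * y y .] }  — reduce
  I11: { [Y → * * A .] }  — reduce

No state contains both a complete item and a shift item.

Answer: No shift-reduce conflicts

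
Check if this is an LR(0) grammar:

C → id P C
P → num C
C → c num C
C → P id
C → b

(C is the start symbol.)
Yes, the grammar is LR(0)

A grammar is LR(0) if no state in the canonical LR(0) collection has:
  - both a shift item (dot before a terminal) and a complete item (shift-reduce conflict), or
  - two or more complete items (reduce-reduce conflict; the accept item [C' → C .] counts as a complete item here).

Augment with C' → C and build the canonical LR(0) collection (I0 = CLOSURE({[C' → . C]}), then GOTO on every symbol after a dot until no new states appear). It has 13 states:
  I0: { [C → . P id], [C → . b], [C → . c num C], [C → . id P C], [C' → . C], [P → . num C] }  — shift
  I1: { [C' → C .] }  — accept
  I2: { [C → P . id] }  — shift
  I3: { [C → b .] }  — reduce
  I4: { [C → c . num C] }  — shift
  I5: { [C → id . P C], [P → . num C] }  — shift
  I6: { [C → . P id], [C → . b], [C → . c num C], [C → . id P C], [P → . num C], [P → num . C] }  — shift
  I7: { [P → num C .] }  — reduce
  I8: { [C → . P id], [C → . b], [C → . c num C], [C → . id P C], [C → id P . C], [P → . num C] }  — shift
  I9: { [C → id P C .] }  — reduce
  I10: { [C → . P id], [C → . b], [C → . c num C], [C → . id P C], [C → c num . C], [P → . num C] }  — shift
  I11: { [C → c num C .] }  — reduce
  I12: { [C → P id .] }  — reduce

Every state is either a pure shift/goto state or contains exactly one complete item and nothing to shift — no conflicts. The grammar is LR(0).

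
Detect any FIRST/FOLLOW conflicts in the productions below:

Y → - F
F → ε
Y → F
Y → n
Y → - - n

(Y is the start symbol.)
No FIRST/FOLLOW conflicts.

Nullable non-terminals: F, Y.
FIRST sets used below: FIRST(F) = { ε }
F has a nullable alternative but only one production, so nothing to check.

Y: nullable alternative(s) Y → F; FOLLOW(Y) = { $ }
  Y → - F: FIRST \ {ε} = { '-' } — disjoint from FOLLOW(Y)
  Y → F: FIRST \ {ε} = { } — this is the only nullable alternative, skip
  Y → n: FIRST \ {ε} = { 'n' } — disjoint from FOLLOW(Y)
  Y → - - n: FIRST \ {ε} = { '-' } — disjoint from FOLLOW(Y)

No FIRST/FOLLOW conflicts found.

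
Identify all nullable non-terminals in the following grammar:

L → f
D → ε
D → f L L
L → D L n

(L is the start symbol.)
{ 'D' }

A non-terminal is nullable if it can derive ε (the empty string): either it has an ε-production, or it has a production whose right-hand side consists entirely of nullable non-terminals.

ε-productions: D → ε
So D is immediately nullable.
No further non-terminal can be added: every production for the remaining non-terminals contains a terminal or a non-nullable non-terminal.
Nullable = { 'D' }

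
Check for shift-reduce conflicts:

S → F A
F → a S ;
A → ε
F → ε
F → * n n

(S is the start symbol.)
Augment with S' → S and build the canonical LR(0) collection (I0 = CLOSURE({[S' → . S]}), then GOTO on every symbol after a dot until no new states appear). It has 10 states:
  I0: { [F → . * n n], [F → . a S ;], [F → .], [S → . F A], [S' → . S] }  — shift, reduce
  I1: { [F → * . n n] }  — shift
  I2: { [A → .], [S → F . A] }  — reduce
  I3: { [S' → S .] }  — accept
  I4: { [F → . * n n], [F → . a S ;], [F → .], [F → a . S ;], [S → . F A] }  — shift, reduce
  I5: { [F → a S . ;] }  — shift
  I6: { [F → a S ; .] }  — reduce
  I7: { [S → F A .] }  — reduce
  I8: { [F → * n . n] }  — shift
  I9: { [F → * n n .] }  — reduce

I0 contains reduce item [F → .] and shift items [F → . * n n], [F → . a S ;] — shift-reduce conflict.
I4 contains reduce item [F → .] and shift items [F → . * n n], [F → . a S ;] — shift-reduce conflict.

Answer: Yes — I0: [F → .] vs [F → . * n n]; I4: [F → .] vs [F → . * n n]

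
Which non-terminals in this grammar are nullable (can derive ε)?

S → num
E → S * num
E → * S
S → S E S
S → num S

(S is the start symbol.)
None

A non-terminal is nullable if it can derive ε (the empty string): either it has an ε-production, or it has a production whose right-hand side consists entirely of nullable non-terminals.

There are no ε-productions, so no non-terminal can derive ε.
No non-terminals are nullable.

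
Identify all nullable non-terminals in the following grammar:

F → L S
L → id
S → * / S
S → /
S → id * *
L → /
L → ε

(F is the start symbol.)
{ 'L' }

A non-terminal is nullable if it can derive ε (the empty string): either it has an ε-production, or it has a production whose right-hand side consists entirely of nullable non-terminals.

ε-productions: L → ε
So L is immediately nullable.
No further non-terminal can be added: every production for the remaining non-terminals contains a terminal or a non-nullable non-terminal.
Nullable = { 'L' }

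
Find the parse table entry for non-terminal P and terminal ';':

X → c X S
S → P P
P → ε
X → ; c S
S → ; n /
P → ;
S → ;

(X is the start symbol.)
To find M[P, ';'], we find productions for P where ';' is in the predict set (PREDICT(N → α) = (FIRST(α) \ {ε}) ∪ (FOLLOW(N) if α ⇒* ε)).

Relevant sets:
  FOLLOW(P) = { $, ';' }

P → ε: PREDICT = { $, ';' }
  ';' is in predict set, so this production goes in M[P, ';']
P → ;: PREDICT = { ';' }
  ';' is in predict set, so this production goes in M[P, ';']

M[P, ';'] = P → ε, P → ;  (a multiply-defined cell — the grammar is not LL(1))

Answer: P → ε, P → ;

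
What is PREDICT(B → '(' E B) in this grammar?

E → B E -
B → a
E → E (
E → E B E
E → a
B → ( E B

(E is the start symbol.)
PREDICT(B → '(' E B) = (FIRST(RHS) \ {ε}) ∪ (FOLLOW(B) if ε ∈ FIRST(RHS), i.e. RHS ⇒* ε)
FIRST('(' E B) = { '(' }
ε ∉ FIRST('(' E B), so FOLLOW(B) is not added.
PREDICT(B → '(' E B) = { '(' }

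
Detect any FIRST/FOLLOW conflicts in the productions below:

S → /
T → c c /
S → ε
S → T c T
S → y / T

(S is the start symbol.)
No FIRST/FOLLOW conflicts.

A FIRST/FOLLOW conflict occurs when a non-terminal N has a nullable alternative N → β (β ⇒* ε) and another alternative N → α with FIRST(α) ∩ FOLLOW(N) ≠ ∅: on such a lookahead the parser cannot decide between expanding α and letting N vanish via β.

Nullable non-terminals: S.
FIRST sets used below: FIRST(T) = { 'c' }

S: nullable alternative(s) S → ε; FOLLOW(S) = { $ }
  S → /: FIRST \ {ε} = { '/' } — disjoint from FOLLOW(S)
  S → ε: FIRST \ {ε} = { } — this is the only nullable alternative, skip
  S → T c T: FIRST \ {ε} = { 'c' } — disjoint from FOLLOW(S)
  S → y / T: FIRST \ {ε} = { 'y' } — disjoint from FOLLOW(S)

T has no nullable alternative, so no FIRST/FOLLOW check is needed there.

No FIRST/FOLLOW conflicts found.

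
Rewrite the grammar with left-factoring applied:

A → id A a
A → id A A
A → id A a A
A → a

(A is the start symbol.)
Left-factoring transforms A → αβ₁ | αβ₂ into A → αA' and A' → β₁ | β₂
(α is the longest common prefix among the alternatives). Repeat until
no nonterminal has two alternatives with a common prefix.

Round 1: A has alternatives sharing prefix 'id A'. Introduce A': A → id A A'
  Add: A' → a
  Add: A' → A
  Add: A' → a A

Round 2: A' has alternatives sharing prefix 'a'. Introduce A'': A' → a A''
  Add: A'' → ε
  Add: A'' → A

No remaining common prefixes — done.

Resulting grammar:
A → id A A'
A' → a A''
A'' → ε
A'' → A
A' → A
A → a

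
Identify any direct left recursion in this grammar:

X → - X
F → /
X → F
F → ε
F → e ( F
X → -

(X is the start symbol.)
X → - X: starts with '-'
F → /: starts with '/'
X → F: starts with F
F → ε: starts with ε
F → e ( F: starts with e
X → -: starts with '-'

No direct left recursion found.

Answer: No direct left recursion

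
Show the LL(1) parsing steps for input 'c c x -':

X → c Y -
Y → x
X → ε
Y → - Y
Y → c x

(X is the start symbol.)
Stack is shown with the top on the left.

Stack    Input      Action
--------------------------
X $      c c x - $  output X → c Y -
c Y - $  c c x - $  match 'c'
Y - $    c x - $    output Y → c x
c x - $  c x - $    match 'c'
x - $    x - $      match 'x'
- $      - $        match '-'
$        $          accept

The string is accepted.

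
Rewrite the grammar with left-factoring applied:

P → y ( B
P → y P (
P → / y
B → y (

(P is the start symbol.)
P → y P'
P' → ( B
P' → P (
P → / y
B → y (

Left-factoring transforms A → αβ₁ | αβ₂ into A → αA' and A' → β₁ | β₂
(α is the longest common prefix among the alternatives). Repeat until
no nonterminal has two alternatives with a common prefix.

Round 1: P has alternatives sharing prefix 'y'. Introduce P': P → y P'
  Add: P' → ( B
  Add: P' → P (

No remaining common prefixes — done.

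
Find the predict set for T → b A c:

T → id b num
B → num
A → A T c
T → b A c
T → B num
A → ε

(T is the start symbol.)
PREDICT(T → b A c) = (FIRST(RHS) \ {ε}) ∪ (FOLLOW(T) if ε ∈ FIRST(RHS), i.e. RHS ⇒* ε)
FIRST(b A c) = { 'b' }
ε ∉ FIRST(b A c), so FOLLOW(T) is not added.
PREDICT(T → b A c) = { 'b' }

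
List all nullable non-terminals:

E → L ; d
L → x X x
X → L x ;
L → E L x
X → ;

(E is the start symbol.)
There are no ε-productions, so no non-terminal can derive ε.
No non-terminals are nullable.

Answer: None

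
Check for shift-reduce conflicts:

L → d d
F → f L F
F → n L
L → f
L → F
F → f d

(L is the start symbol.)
Yes — I4: [L → f .] vs [F → . f L F]; I8: [F → f d .] vs [L → d . d]

A shift-reduce conflict occurs when an LR(0) state has both:
  - a complete (reduce) item [A → α .] (dot at the end), and
  - a shift item [B → β . c γ] (dot before a terminal).

Augment with L' → L and build the canonical LR(0) collection (I0 = CLOSURE({[L' → . L]}), then GOTO on every symbol after a dot until no new states appear). It has 12 states:
  I0: { [F → . f L F], [F → . f d], [F → . n L], [L → . F], [L → . d d], [L → . f], [L' → . L] }  — shift
  I1: { [L → F .] }  — reduce
  I2: { [L' → L .] }  — accept
  I3: { [L → d . d] }  — shift
  I4: { [F → . f L F], [F → . f d], [F → . n L], [F → f . L F], [F → f . d], [L → . F], [L → . d d], [L → . f], [L → f .] }  — shift, reduce
  I5: { [F → . f L F], [F → . f d], [F → . n L], [F → n . L], [L → . F], [L → . d d], [L → . f] }  — shift
  I6: { [F → n L .] }  — reduce
  I7: { [F → . f L F], [F → . f d], [F → . n L], [F → f L . F] }  — shift
  I8: { [F → f d .], [L → d . d] }  — shift, reduce
  I9: { [L → d d .] }  — reduce
  I10: { [F → f L F .] }  — reduce
  I11: { [F → . f L F], [F → . f d], [F → . n L], [F → f . L F], [F → f . d], [L → . F], [L → . d d], [L → . f] }  — shift

I4 contains reduce item [L → f .] and shift items [F → . f L F], [F → . f d], [F → f . d], [F → . n L], [L → . d d], [L → . f] — shift-reduce conflict.
I8 contains reduce item [F → f d .] and shift item [L → d . d] — shift-reduce conflict.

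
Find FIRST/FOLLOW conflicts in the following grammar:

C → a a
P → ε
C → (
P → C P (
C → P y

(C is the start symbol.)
A FIRST/FOLLOW conflict occurs when a non-terminal N has a nullable alternative N → β (β ⇒* ε) and another alternative N → α with FIRST(α) ∩ FOLLOW(N) ≠ ∅: on such a lookahead the parser cannot decide between expanding α and letting N vanish via β.

Nullable non-terminals: P.
FIRST sets used below: FIRST(C) = { '(', 'a', 'y' }

P: nullable alternative(s) P → ε; FOLLOW(P) = { '(', 'y' }
  P → ε: FIRST \ {ε} = { } — this is the only nullable alternative, skip
  P → C P (: FIRST \ {ε} = { '(', 'a', 'y' } — overlaps FOLLOW(P) on { '(', 'y' }: CONFLICT

C has no nullable alternative, so no FIRST/FOLLOW check is needed there.

So the grammar has 1 FIRST/FOLLOW conflict (marked CONFLICT above).

Answer: Yes. P → C P '(' with FOLLOW(P) on { '(', 'y' }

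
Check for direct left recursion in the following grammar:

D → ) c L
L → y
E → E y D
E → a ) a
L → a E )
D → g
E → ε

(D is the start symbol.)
Yes, E is left-recursive

Direct left recursion occurs when N → N α for some non-terminal N (the right-hand side begins with the left-hand side itself).

D → ) c L: starts with ')'
L → y: starts with y
E → E y D: LEFT RECURSIVE (starts with E)
E → a ) a: starts with a
L → a E ): starts with a
D → g: starts with g
E → ε: starts with ε

The grammar has direct left recursion on: E.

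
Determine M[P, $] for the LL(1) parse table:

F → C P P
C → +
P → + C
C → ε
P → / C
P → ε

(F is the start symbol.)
P → ε

To find M[P, $], we find productions for P where $ is in the predict set (PREDICT(N → α) = (FIRST(α) \ {ε}) ∪ (FOLLOW(N) if α ⇒* ε)).

Relevant sets:
  FOLLOW(P) = { $, '+', '/' }

P → + C: PREDICT = { '+' }
P → / C: PREDICT = { '/' }
P → ε: PREDICT = { $, '+', '/' }
  $ is in predict set, so this production goes in M[P, $]

M[P, $] = P → ε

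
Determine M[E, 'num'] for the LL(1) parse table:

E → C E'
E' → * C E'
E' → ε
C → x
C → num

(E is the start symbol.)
E → C E'

To find M[E, 'num'], we find productions for E where 'num' is in the predict set (PREDICT(N → α) = (FIRST(α) \ {ε}) ∪ (FOLLOW(N) if α ⇒* ε)).

Relevant sets:
  FIRST(C) = { 'num', 'x' }

E → C E': PREDICT = { 'num', 'x' }
  'num' is in predict set, so this production goes in M[E, 'num']

M[E, 'num'] = E → C E'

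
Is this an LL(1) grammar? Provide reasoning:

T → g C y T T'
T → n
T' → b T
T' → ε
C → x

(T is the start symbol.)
No. Predict set conflict for T': { 'b' }

Relevant sets:
  FOLLOW(T') = { $, 'b' }

For T:
  PREDICT(T → g C y T T') = { 'g' }
  PREDICT(T → n) = { 'n' }
For T':
  PREDICT(T' → b T) = { 'b' }
  PREDICT(T' → ε) = { $, 'b' }
C has a single production, so nothing to check there.

Conflict found: Predict set conflict for T': { 'b' }
The grammar is NOT LL(1).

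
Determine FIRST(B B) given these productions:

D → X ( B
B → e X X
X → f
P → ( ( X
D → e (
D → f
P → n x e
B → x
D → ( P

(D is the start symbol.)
FIRST sets of the non-terminals involved (from the grammar, by fixed-point iteration):
  FIRST(B) = { 'e', 'x' }

To compute FIRST(B B), process the symbols left to right:
Symbol B is a non-terminal. Add FIRST(B) \ {ε} = { 'e', 'x' }
B is not nullable (ε ∉ FIRST(B)), so stop here.
FIRST(B B) = { 'e', 'x' }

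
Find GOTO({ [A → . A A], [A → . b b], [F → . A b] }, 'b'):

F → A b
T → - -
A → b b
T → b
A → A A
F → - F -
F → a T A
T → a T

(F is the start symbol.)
GOTO(I, 'b') = CLOSURE({ [A → αX.β] : [A → α.Xβ] ∈ I, X = 'b' })

Items with dot before 'b', with the dot advanced:
  [A → . b b] → [A → b . b]
Closure adds nothing (no advanced item has the dot before a non-terminal).

GOTO = { [A → b . b] }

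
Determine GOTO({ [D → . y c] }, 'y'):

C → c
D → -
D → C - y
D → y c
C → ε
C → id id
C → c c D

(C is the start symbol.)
{ [D → y . c] }

GOTO(I, 'y') = CLOSURE({ [A → αX.β] : [A → α.Xβ] ∈ I, X = 'y' })

Items with dot before 'y', with the dot advanced:
  [D → . y c] → [D → y . c]
Closure adds nothing (no advanced item has the dot before a non-terminal).

GOTO = { [D → y . c] }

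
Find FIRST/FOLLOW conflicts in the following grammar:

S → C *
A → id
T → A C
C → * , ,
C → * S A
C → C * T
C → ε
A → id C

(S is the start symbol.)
Yes. C → '*' ',' ',' with FOLLOW(C) on { '*' }; C → '*' S A with FOLLOW(C) on { '*' }; C → C '*' T with FOLLOW(C) on { '*' }

A FIRST/FOLLOW conflict occurs when a non-terminal N has a nullable alternative N → β (β ⇒* ε) and another alternative N → α with FIRST(α) ∩ FOLLOW(N) ≠ ∅: on such a lookahead the parser cannot decide between expanding α and letting N vanish via β.

Nullable non-terminals: C.
FIRST sets used below: FIRST(C) = { '*', ε }

C: nullable alternative(s) C → ε; FOLLOW(C) = { '*' }
  C → * , ,: FIRST \ {ε} = { '*' } — overlaps FOLLOW(C) on { '*' }: CONFLICT
  C → * S A: FIRST \ {ε} = { '*' } — overlaps FOLLOW(C) on { '*' }: CONFLICT
  C → C * T: FIRST \ {ε} = { '*' } — overlaps FOLLOW(C) on { '*' }: CONFLICT
  C → ε: FIRST \ {ε} = { } — this is the only nullable alternative, skip

A, S, T have no nullable alternative, so no FIRST/FOLLOW check is needed there.

So the grammar has 3 FIRST/FOLLOW conflicts (marked CONFLICT above).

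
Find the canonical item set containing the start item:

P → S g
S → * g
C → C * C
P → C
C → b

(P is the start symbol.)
{ [C → . C * C], [C → . b], [P → . C], [P → . S g], [P' → . P], [S → . * g] }

First, augment the grammar with P' → P
I₀ = CLOSURE({ [P' → . P] }):
  [P' → . P] has the dot before P: add [P → . S g], [P → . C]
  [P → . S g] has the dot before S: add [S → . * g]
  [P → . C] has the dot before C: add [C → . C * C], [C → . b]
No further items can be added.

I₀ = { [C → . C * C], [C → . b], [P → . C], [P → . S g], [P' → . P], [S → . * g] }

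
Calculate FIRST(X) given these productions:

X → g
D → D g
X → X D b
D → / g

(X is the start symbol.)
{ 'g' }

To compute FIRST(X), examine every production with X on the left-hand side, reading each right-hand side left to right until a non-nullable symbol is reached.

From X → g:
  - g is a terminal: add 'g' and stop
From X → X D b:
  - X is the symbol being defined: contributes nothing new
    X is not nullable, so stop

Collecting: FIRST(X) = { 'g' }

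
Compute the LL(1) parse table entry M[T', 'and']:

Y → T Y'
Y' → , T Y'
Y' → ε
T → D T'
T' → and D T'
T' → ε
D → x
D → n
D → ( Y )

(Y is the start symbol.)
T' → and D T'

To find M[T', 'and'], we find productions for T' where 'and' is in the predict set (PREDICT(N → α) = (FIRST(α) \ {ε}) ∪ (FOLLOW(N) if α ⇒* ε)).

Relevant sets:
  FOLLOW(T') = { $, ')', ',' }

T' → and D T': PREDICT = { 'and' }
  'and' is in predict set, so this production goes in M[T', 'and']
T' → ε: PREDICT = { $, ')', ',' }

M[T', 'and'] = T' → and D T'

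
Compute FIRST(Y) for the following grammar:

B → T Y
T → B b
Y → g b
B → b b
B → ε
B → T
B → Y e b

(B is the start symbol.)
To compute FIRST(Y), examine every production with Y on the left-hand side, reading each right-hand side left to right until a non-nullable symbol is reached.

From Y → g b:
  - g is a terminal: add 'g' and stop

Collecting: FIRST(Y) = { 'g' }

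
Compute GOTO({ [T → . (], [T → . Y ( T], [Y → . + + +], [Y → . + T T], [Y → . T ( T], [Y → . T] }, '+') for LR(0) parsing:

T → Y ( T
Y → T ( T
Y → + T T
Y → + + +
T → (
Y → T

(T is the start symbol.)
{ [T → . (], [T → . Y ( T], [Y → + . + +], [Y → + . T T], [Y → . + + +], [Y → . + T T], [Y → . T ( T], [Y → . T] }

GOTO(I, '+') = CLOSURE({ [A → αX.β] : [A → α.Xβ] ∈ I, X = '+' })

Items with dot before '+', with the dot advanced:
  [Y → . + + +] → [Y → + . + +]
  [Y → . + T T] → [Y → + . T T]
Closure of the advanced items:
  [Y → + . T T] has the dot before T: add [T → . Y ( T], [T → . (]
  [T → . Y ( T] has the dot before Y: add [Y → . T ( T], [Y → . + T T], [Y → . + + +], [Y → . T]

GOTO = { [T → . (], [T → . Y ( T], [Y → + . + +], [Y → + . T T], [Y → . + + +], [Y → . + T T], [Y → . T ( T], [Y → . T] }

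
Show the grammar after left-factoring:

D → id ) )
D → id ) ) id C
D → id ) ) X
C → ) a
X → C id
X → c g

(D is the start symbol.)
D → id ) ) D'
D' → ε
D' → id C
D' → X
C → ) a
X → C id
X → c g

Left-factoring transforms A → αβ₁ | αβ₂ into A → αA' and A' → β₁ | β₂
(α is the longest common prefix among the alternatives). Repeat until
no nonterminal has two alternatives with a common prefix.

Round 1: D has alternatives sharing prefix 'id ) )'. Introduce D': D → id ) ) D'
  Add: D' → ε
  Add: D' → id C
  Add: D' → X

No remaining common prefixes — done.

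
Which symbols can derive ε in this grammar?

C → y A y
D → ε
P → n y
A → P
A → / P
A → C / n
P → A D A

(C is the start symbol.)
{ 'D' }

A non-terminal is nullable if it can derive ε (the empty string): either it has an ε-production, or it has a production whose right-hand side consists entirely of nullable non-terminals.

ε-productions: D → ε
So D is immediately nullable.
No further non-terminal can be added: every production for the remaining non-terminals contains a terminal or a non-nullable non-terminal.
Nullable = { 'D' }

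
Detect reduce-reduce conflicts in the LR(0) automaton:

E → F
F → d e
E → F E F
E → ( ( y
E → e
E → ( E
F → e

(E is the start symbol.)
Augment with E' → E and build the canonical LR(0) collection (I0 = CLOSURE({[E' → . E]}), then GOTO on every symbol after a dot until no new states appear). It has 13 states:
  I0: { [E → . ( ( y], [E → . ( E], [E → . F E F], [E → . F], [E → . e], [E' → . E], [F → . d e], [F → . e] }  — shift
  I1: { [E → ( . ( y], [E → ( . E], [E → . ( ( y], [E → . ( E], [E → . F E F], [E → . F], [E → . e], [F → . d e], [F → . e] }  — shift
  I2: { [E' → E .] }  — accept
  I3: { [E → . ( ( y], [E → . ( E], [E → . F E F], [E → . F], [E → . e], [E → F . E F], [E → F .], [F → . d e], [F → . e] }  — shift, reduce
  I4: { [F → d . e] }  — shift
  I5: { [E → e .], [F → e .] }  — 2 reduces
  I6: { [F → d e .] }  — reduce
  I7: { [E → F E . F], [F → . d e], [F → . e] }  — shift
  I8: { [E → F E F .] }  — reduce
  I9: { [F → e .] }  — reduce
  I10: { [E → ( ( . y], [E → ( . ( y], [E → ( . E], [E → . ( ( y], [E → . ( E], [E → . F E F], [E → . F], [E → . e], [F → . d e], [F → . e] }  — shift
  I11: { [E → ( E .] }  — reduce
  I12: { [E → ( ( y .] }  — reduce

I5 contains complete items [E → e .], [F → e .] — reduce-reduce conflict.

Answer: Yes — I5: [E → e .] vs [F → e .]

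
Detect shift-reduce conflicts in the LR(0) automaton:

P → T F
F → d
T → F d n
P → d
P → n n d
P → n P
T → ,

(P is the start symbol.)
A shift-reduce conflict occurs when an LR(0) state has both:
  - a complete (reduce) item [A → α .] (dot at the end), and
  - a shift item [B → β . c γ] (dot before a terminal).

Augment with P' → P and build the canonical LR(0) collection (I0 = CLOSURE({[P' → . P]}), then GOTO on every symbol after a dot until no new states appear). It has 14 states:
  I0: { [F → . d], [P → . T F], [P → . d], [P → . n P], [P → . n n d], [P' → . P], [T → . ,], [T → . F d n] }  — shift
  I1: { [T → , .] }  — reduce
  I2: { [T → F . d n] }  — shift
  I3: { [P' → P .] }  — accept
  I4: { [F → . d], [P → T . F] }  — shift
  I5: { [F → d .], [P → d .] }  — 2 reduces
  I6: { [F → . d], [P → . T F], [P → . d], [P → . n P], [P → . n n d], [P → n . P], [P → n . n d], [T → . ,], [T → . F d n] }  — shift
  I7: { [P → n P .] }  — reduce
  I8: { [F → . d], [P → . T F], [P → . d], [P → . n P], [P → . n n d], [P → n . P], [P → n . n d], [P → n n . d], [T → . ,], [T → . F d n] }  — shift
  I9: { [F → d .], [P → d .], [P → n n d .] }  — 3 reduces
  I10: { [P → T F .] }  — reduce
  I11: { [F → d .] }  — reduce
  I12: { [T → F d . n] }  — shift
  I13: { [T → F d n .] }  — reduce

No state contains both a complete item and a shift item.

Answer: No shift-reduce conflicts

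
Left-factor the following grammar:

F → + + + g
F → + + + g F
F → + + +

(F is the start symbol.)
F → + + + F'
F' → g F''
F'' → ε
F'' → F
F' → ε

Left-factoring transforms A → αβ₁ | αβ₂ into A → αA' and A' → β₁ | β₂
(α is the longest common prefix among the alternatives). Repeat until
no nonterminal has two alternatives with a common prefix.

Round 1: F has alternatives sharing prefix '+ + +'. Introduce F': F → + + + F'
  Add: F' → g
  Add: F' → g F
  Add: F' → ε

Round 2: F' has alternatives sharing prefix 'g'. Introduce F'': F' → g F''
  Add: F'' → ε
  Add: F'' → F

No remaining common prefixes — done.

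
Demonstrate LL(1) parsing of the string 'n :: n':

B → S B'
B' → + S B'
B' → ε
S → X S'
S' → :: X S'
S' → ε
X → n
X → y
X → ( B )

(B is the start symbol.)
Stack is shown with the top on the left.

Stack         Input     Action
------------------------------
B $           n :: n $  output B → S B'
S B' $        n :: n $  output S → X S'
X S' B' $     n :: n $  output X → n
n S' B' $     n :: n $  match 'n'
S' B' $       :: n $    output S' → :: X S'
:: X S' B' $  :: n $    match '::'
X S' B' $     n $       output X → n
n S' B' $     n $       match 'n'
S' B' $       $         output S' → ε
B' $          $         output B' → ε
$             $         accept

The string is accepted.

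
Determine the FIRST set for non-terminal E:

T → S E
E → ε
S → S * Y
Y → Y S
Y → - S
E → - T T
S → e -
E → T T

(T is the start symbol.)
{ '-', 'e', ε }

To compute FIRST(E), examine every production with E on the left-hand side, reading each right-hand side left to right until a non-nullable symbol is reached.

FIRST sets of the other non-terminals involved (by the same procedure, iterated to a fixed point):
  FIRST(T) = { 'e' }

From E → ε:
  - ε-production, so ε ∈ FIRST(E)
From E → - T T:
  - '-' is a terminal: add '-' and stop
From E → T T:
  - T is a non-terminal: add FIRST(T) \ {ε} = { 'e' }
    T is not nullable, so stop

Collecting: FIRST(E) = { '-', 'e', ε }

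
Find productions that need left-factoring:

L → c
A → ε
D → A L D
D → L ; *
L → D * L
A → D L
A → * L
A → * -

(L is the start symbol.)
Left-factoring is needed when two productions for the same non-terminal
share a common prefix on the right-hand side.

Productions for L:
  L → c
  L → D * L
Productions for A:
  A → ε
  A → D L
  A → * L
  A → * -
Productions for D:
  D → A L D
  D → L ; *

Found common prefix '*' in productions for A

Answer: Yes, A has productions with common prefix '*'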